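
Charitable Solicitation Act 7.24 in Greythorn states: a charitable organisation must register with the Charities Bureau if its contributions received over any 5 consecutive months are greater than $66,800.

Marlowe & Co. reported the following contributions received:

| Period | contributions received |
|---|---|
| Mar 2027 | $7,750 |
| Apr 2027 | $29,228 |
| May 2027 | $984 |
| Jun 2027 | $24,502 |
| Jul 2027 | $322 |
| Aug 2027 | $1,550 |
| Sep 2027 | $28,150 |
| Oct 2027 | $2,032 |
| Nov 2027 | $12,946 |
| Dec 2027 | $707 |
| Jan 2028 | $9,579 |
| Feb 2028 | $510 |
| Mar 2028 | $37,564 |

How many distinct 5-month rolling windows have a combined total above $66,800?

0

Mar 2027–Jul 2027: $7,750 + $29,228 + $984 + $24,502 + $322 = $62,786 (under)
Apr 2027–Aug 2027: $29,228 + $984 + $24,502 + $322 + $1,550 = $56,586 (under)
May 2027–Sep 2027: $984 + $24,502 + $322 + $1,550 + $28,150 = $55,508 (under)
Jun 2027–Oct 2027: $24,502 + $322 + $1,550 + $28,150 + $2,032 = $56,556 (under)
Jul 2027–Nov 2027: $322 + $1,550 + $28,150 + $2,032 + $12,946 = $45,000 (under)
Aug 2027–Dec 2027: $1,550 + $28,150 + $2,032 + $12,946 + $707 = $45,385 (under)
Sep 2027–Jan 2028: $28,150 + $2,032 + $12,946 + $707 + $9,579 = $53,414 (under)
Oct 2027–Feb 2028: $2,032 + $12,946 + $707 + $9,579 + $510 = $25,774 (under)
Nov 2027–Mar 2028: $12,946 + $707 + $9,579 + $510 + $37,564 = $61,306 (under)
0 windows exceed the threshold.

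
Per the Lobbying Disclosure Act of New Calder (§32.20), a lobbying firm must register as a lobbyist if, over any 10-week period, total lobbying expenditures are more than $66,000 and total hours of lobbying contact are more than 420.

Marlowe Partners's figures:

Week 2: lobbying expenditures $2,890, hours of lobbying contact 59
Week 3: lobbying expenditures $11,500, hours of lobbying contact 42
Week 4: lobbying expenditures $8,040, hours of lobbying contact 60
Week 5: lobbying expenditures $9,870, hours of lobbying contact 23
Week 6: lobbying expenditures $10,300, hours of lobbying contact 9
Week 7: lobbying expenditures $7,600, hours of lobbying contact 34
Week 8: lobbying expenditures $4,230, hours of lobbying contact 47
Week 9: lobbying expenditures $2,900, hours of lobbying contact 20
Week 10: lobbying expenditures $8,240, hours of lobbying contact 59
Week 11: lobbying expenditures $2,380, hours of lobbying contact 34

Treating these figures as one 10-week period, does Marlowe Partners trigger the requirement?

Total lobbying expenditures: $2,890 + $11,500 + $8,040 + $9,870 + $10,300 + $7,600 + $4,230 + $2,900 + $8,240 + $2,380 = $67,950 (> $66,000).
Total hours of lobbying contact: 59 + 42 + 60 + 23 + 9 + 34 + 47 + 20 + 59 + 34 = 387 (≤ 420).
The test is 'and': the rule requires both, and at least one is not exceeded.

No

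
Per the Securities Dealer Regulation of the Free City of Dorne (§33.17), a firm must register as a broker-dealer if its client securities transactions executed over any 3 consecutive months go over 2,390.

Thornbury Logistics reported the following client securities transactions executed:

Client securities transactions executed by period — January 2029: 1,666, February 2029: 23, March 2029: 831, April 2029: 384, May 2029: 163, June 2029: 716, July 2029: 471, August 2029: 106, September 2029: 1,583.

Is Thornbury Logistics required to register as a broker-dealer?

Yes

January 2029–March 2029: 1,666 + 23 + 831 = 2,520 (over)
February 2029–April 2029: 23 + 831 + 384 = 1,238 (under)
March 2029–May 2029: 831 + 384 + 163 = 1,378 (under)
April 2029–June 2029: 384 + 163 + 716 = 1,263 (under)
May 2029–July 2029: 163 + 716 + 471 = 1,350 (under)
June 2029–August 2029: 716 + 471 + 106 = 1,293 (under)
July 2029–September 2029: 471 + 106 + 1,583 = 2,160 (under)
At least one window exceeds 2,390.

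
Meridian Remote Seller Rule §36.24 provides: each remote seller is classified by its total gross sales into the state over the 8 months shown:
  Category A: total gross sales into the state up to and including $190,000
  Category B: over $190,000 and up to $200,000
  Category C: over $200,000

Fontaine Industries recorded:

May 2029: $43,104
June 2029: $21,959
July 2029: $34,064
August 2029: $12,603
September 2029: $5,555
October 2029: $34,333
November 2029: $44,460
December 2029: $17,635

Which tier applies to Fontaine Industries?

Total gross sales into the state: $43,104 + $21,959 + $34,064 + $12,603 + $5,555 + $34,333 + $44,460 + $17,635 = $213,713.
$213,713 > $200,000, so Category C applies.

Category C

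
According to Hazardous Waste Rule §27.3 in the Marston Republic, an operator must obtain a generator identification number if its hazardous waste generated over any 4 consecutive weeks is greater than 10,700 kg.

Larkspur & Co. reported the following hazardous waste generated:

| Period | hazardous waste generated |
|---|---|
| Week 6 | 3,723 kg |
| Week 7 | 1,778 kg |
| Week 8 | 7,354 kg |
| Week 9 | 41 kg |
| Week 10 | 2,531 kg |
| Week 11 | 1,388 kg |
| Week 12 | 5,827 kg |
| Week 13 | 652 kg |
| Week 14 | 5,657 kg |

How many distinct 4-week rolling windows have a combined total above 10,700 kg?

4

Week 6–Week 9: 3,723 kg + 1,778 kg + 7,354 kg + 41 kg = 12,896 kg (over)
Week 7–Week 10: 1,778 kg + 7,354 kg + 41 kg + 2,531 kg = 11,704 kg (over)
Week 8–Week 11: 7,354 kg + 41 kg + 2,531 kg + 1,388 kg = 11,314 kg (over)
Week 9–Week 12: 41 kg + 2,531 kg + 1,388 kg + 5,827 kg = 9,787 kg (under)
Week 10–Week 13: 2,531 kg + 1,388 kg + 5,827 kg + 652 kg = 10,398 kg (under)
Week 11–Week 14: 1,388 kg + 5,827 kg + 652 kg + 5,657 kg = 13,524 kg (over)
4 windows exceed the threshold.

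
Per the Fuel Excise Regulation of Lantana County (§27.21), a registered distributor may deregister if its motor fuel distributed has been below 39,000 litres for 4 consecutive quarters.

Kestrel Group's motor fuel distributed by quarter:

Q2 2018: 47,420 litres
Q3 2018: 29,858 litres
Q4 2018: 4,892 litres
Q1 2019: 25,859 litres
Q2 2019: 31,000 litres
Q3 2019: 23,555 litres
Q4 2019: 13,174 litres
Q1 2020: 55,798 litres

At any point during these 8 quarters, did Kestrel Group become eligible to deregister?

Yes

Quarters below 39,000 litres: Q3 2018, Q4 2018, Q1 2019, Q2 2019, Q3 2019, Q4 2019.
Longest run of consecutive quarters below the threshold: 6.
6 ≥ 4, so Kestrel Group became eligible.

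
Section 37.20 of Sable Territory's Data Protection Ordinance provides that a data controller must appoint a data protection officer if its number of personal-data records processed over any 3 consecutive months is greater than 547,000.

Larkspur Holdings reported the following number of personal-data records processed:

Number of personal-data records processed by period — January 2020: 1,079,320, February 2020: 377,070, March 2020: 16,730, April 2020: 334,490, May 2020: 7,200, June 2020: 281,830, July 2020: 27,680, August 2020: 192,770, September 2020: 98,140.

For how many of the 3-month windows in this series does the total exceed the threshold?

January 2020–March 2020: 1,079,320 + 377,070 + 16,730 = 1,473,120 (over)
February 2020–April 2020: 377,070 + 16,730 + 334,490 = 728,290 (over)
March 2020–May 2020: 16,730 + 334,490 + 7,200 = 358,420 (under)
April 2020–June 2020: 334,490 + 7,200 + 281,830 = 623,520 (over)
May 2020–July 2020: 7,200 + 281,830 + 27,680 = 316,710 (under)
June 2020–August 2020: 281,830 + 27,680 + 192,770 = 502,280 (under)
July 2020–September 2020: 27,680 + 192,770 + 98,140 = 318,590 (under)
3 windows exceed the threshold.

3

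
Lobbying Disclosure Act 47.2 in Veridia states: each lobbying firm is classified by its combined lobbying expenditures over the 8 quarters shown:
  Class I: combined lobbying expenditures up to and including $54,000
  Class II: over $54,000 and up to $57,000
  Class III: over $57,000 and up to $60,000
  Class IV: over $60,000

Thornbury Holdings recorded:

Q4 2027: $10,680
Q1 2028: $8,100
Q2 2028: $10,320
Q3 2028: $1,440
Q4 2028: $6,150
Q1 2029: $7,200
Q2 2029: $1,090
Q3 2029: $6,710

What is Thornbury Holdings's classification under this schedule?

Class I

Combined lobbying expenditures: $10,680 + $8,100 + $10,320 + $1,440 + $6,150 + $7,200 + $1,090 + $6,710 = $51,690.
$51,690 ≤ $54,000, so Class I applies.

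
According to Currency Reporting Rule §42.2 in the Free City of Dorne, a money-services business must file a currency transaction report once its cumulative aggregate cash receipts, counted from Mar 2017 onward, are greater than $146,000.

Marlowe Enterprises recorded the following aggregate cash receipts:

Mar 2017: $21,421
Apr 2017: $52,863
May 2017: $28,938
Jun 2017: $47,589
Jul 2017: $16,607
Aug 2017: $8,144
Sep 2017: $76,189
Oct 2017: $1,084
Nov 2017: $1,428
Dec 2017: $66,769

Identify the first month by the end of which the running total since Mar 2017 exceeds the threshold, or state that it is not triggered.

Jun 2017

Through Mar 2017: $21,421
Through Apr 2017: $74,284
Through May 2017: $103,222
Through Jun 2017: $150,811 ← exceeds threshold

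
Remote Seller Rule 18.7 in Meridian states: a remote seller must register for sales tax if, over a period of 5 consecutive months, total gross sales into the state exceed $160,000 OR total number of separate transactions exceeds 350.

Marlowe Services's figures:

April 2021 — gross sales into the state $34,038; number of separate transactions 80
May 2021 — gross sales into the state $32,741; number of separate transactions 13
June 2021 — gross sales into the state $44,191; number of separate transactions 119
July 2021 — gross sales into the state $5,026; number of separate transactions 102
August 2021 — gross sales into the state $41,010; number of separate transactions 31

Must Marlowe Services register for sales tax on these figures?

Total gross sales into the state: $34,038 + $32,741 + $44,191 + $5,026 + $41,010 = $157,006 (≤ $160,000).
Total number of separate transactions: 80 + 13 + 119 + 102 + 31 = 345 (≤ 350).
The test is 'or': neither threshold is exceeded.

No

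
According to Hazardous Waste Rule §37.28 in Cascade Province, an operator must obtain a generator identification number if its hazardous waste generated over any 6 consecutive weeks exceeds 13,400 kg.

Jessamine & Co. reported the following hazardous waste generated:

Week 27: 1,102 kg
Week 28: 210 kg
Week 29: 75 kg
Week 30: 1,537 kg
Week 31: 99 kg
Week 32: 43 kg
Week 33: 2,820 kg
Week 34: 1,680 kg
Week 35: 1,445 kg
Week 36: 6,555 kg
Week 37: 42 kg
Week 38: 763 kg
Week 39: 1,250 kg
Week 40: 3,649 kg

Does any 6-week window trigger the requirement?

Week 27–Week 32: 1,102 kg + 210 kg + 75 kg + 1,537 kg + 99 kg + 43 kg = 3,066 kg (under)
Week 28–Week 33: 210 kg + 75 kg + 1,537 kg + 99 kg + 43 kg + 2,820 kg = 4,784 kg (under)
Week 29–Week 34: 75 kg + 1,537 kg + 99 kg + 43 kg + 2,820 kg + 1,680 kg = 6,254 kg (under)
Week 30–Week 35: 1,537 kg + 99 kg + 43 kg + 2,820 kg + 1,680 kg + 1,445 kg = 7,624 kg (under)
Week 31–Week 36: 99 kg + 43 kg + 2,820 kg + 1,680 kg + 1,445 kg + 6,555 kg = 12,642 kg (under)
Week 32–Week 37: 43 kg + 2,820 kg + 1,680 kg + 1,445 kg + 6,555 kg + 42 kg = 12,585 kg (under)
Week 33–Week 38: 2,820 kg + 1,680 kg + 1,445 kg + 6,555 kg + 42 kg + 763 kg = 13,305 kg (under)
Week 34–Week 39: 1,680 kg + 1,445 kg + 6,555 kg + 42 kg + 763 kg + 1,250 kg = 11,735 kg (under)
Week 35–Week 40: 1,445 kg + 6,555 kg + 42 kg + 763 kg + 1,250 kg + 3,649 kg = 13,704 kg (over)
At least one window exceeds 13,400 kg.

Yes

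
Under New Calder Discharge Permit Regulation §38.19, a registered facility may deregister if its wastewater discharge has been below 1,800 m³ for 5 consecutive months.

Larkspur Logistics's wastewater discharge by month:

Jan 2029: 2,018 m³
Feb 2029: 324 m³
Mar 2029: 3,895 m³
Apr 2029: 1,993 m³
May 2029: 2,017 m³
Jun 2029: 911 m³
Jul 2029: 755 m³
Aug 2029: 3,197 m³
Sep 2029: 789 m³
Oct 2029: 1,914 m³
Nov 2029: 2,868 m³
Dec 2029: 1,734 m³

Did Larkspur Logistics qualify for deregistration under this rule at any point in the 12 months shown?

Months below 1,800 m³: Feb 2029, Jun 2029, Jul 2029, Sep 2029, Dec 2029.
Longest run of consecutive months below the threshold: 2.
2 < 5, so Larkspur Logistics never became eligible.

No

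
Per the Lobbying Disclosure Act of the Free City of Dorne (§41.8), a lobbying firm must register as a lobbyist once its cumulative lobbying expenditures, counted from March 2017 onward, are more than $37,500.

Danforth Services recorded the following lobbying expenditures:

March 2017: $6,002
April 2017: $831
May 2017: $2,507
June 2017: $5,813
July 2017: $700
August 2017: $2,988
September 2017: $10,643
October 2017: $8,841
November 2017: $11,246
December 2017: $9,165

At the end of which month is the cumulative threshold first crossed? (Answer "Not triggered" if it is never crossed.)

October 2017

Through March 2017: $6,002
Through April 2017: $6,833
Through May 2017: $9,340
Through June 2017: $15,153
Through July 2017: $15,853
Through August 2017: $18,841
Through September 2017: $29,484
Through October 2017: $38,325 ← exceeds threshold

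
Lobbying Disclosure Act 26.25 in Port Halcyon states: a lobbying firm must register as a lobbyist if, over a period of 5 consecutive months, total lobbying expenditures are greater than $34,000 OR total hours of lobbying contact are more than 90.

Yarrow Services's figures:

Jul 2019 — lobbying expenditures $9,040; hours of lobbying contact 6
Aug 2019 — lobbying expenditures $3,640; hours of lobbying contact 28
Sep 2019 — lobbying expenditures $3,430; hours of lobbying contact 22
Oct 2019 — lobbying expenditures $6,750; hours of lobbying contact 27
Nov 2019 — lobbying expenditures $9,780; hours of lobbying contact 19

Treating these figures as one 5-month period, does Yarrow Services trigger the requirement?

Yes

Total lobbying expenditures: $9,040 + $3,640 + $3,430 + $6,750 + $9,780 = $32,640 (≤ $34,000).
Total hours of lobbying contact: 6 + 28 + 22 + 27 + 19 = 102 (> 90).
The test is 'or': at least one threshold is exceeded.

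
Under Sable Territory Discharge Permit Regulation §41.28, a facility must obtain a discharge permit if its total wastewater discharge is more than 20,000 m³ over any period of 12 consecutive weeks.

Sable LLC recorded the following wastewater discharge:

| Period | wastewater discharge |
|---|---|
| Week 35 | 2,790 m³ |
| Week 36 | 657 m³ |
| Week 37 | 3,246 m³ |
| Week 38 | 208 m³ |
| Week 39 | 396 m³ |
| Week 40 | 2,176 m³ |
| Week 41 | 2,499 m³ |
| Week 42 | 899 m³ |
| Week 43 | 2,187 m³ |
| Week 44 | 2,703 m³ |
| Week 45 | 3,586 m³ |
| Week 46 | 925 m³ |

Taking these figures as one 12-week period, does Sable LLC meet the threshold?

Yes

Total wastewater discharge: 2,790 m³ + 657 m³ + 3,246 m³ + 208 m³ + 396 m³ + 2,176 m³ + 2,499 m³ + 899 m³ + 2,187 m³ + 2,703 m³ + 3,586 m³ + 925 m³ = 22,272 m³.
22,272 m³ > 20,000 m³, so the threshold is exceeded.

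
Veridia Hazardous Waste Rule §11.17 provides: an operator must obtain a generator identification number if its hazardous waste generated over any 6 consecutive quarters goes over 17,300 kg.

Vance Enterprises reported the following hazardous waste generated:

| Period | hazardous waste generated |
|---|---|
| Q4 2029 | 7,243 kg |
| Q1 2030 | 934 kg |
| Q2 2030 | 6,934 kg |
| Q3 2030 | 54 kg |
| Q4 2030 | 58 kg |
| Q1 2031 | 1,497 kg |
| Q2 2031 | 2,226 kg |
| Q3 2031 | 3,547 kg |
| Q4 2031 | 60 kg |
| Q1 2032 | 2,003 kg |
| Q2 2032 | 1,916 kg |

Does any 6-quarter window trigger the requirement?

Q4 2029–Q1 2031: 7,243 kg + 934 kg + 6,934 kg + 54 kg + 58 kg + 1,497 kg = 16,720 kg (under)
Q1 2030–Q2 2031: 934 kg + 6,934 kg + 54 kg + 58 kg + 1,497 kg + 2,226 kg = 11,703 kg (under)
Q2 2030–Q3 2031: 6,934 kg + 54 kg + 58 kg + 1,497 kg + 2,226 kg + 3,547 kg = 14,316 kg (under)
Q3 2030–Q4 2031: 54 kg + 58 kg + 1,497 kg + 2,226 kg + 3,547 kg + 60 kg = 7,442 kg (under)
Q4 2030–Q1 2032: 58 kg + 1,497 kg + 2,226 kg + 3,547 kg + 60 kg + 2,003 kg = 9,391 kg (under)
Q1 2031–Q2 2032: 1,497 kg + 2,226 kg + 3,547 kg + 60 kg + 2,003 kg + 1,916 kg = 11,249 kg (under)
No window exceeds 17,300 kg.

No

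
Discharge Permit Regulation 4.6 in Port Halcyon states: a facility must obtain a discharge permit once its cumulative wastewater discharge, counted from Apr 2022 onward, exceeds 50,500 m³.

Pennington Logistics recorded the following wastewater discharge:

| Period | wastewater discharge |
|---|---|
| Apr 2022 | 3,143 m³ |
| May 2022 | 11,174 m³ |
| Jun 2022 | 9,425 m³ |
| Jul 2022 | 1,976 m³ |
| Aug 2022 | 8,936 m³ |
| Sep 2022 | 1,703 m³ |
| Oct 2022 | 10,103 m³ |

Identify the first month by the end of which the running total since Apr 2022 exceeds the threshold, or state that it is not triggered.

Through Apr 2022: 3,143 m³
Through May 2022: 14,317 m³
Through Jun 2022: 23,742 m³
Through Jul 2022: 25,718 m³
Through Aug 2022: 34,654 m³
Through Sep 2022: 36,357 m³
Through Oct 2022: 46,460 m³
Final cumulative total 46,460 m³ ≤ 50,500 m³; the threshold is never exceeded.

Not triggered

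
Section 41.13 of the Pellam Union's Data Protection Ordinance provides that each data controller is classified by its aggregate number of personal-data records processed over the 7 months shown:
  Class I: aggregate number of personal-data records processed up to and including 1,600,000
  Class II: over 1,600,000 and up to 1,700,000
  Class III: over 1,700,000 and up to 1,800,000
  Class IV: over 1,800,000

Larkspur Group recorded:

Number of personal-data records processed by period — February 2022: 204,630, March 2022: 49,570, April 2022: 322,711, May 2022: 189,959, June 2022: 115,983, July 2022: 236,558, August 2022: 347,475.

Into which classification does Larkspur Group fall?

Aggregate number of personal-data records processed: 204,630 + 49,570 + 322,711 + 189,959 + 115,983 + 236,558 + 347,475 = 1,466,886.
1,466,886 ≤ 1,600,000, so Class I applies.

Class I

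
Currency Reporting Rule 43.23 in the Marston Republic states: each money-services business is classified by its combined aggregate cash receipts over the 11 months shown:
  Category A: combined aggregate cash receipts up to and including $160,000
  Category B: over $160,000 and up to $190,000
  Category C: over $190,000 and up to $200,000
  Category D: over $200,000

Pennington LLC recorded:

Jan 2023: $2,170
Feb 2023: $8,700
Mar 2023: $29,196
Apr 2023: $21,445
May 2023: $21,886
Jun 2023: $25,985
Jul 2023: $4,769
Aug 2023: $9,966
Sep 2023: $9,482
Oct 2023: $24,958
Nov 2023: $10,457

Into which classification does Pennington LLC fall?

Combined aggregate cash receipts: $2,170 + $8,700 + $29,196 + $21,445 + $21,886 + $25,985 + $4,769 + $9,966 + $9,482 + $24,958 + $10,457 = $169,014.
$160,000 < $169,014 ≤ $190,000, so Category B applies.

Category B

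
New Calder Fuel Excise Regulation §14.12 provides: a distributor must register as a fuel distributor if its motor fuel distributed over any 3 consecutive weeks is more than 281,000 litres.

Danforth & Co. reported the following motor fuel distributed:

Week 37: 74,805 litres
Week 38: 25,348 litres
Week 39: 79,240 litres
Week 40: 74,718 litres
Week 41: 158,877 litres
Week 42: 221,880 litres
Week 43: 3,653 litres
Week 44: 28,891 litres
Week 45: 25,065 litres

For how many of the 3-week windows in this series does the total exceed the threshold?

3

Week 37–Week 39: 74,805 litres + 25,348 litres + 79,240 litres = 179,393 litres (under)
Week 38–Week 40: 25,348 litres + 79,240 litres + 74,718 litres = 179,306 litres (under)
Week 39–Week 41: 79,240 litres + 74,718 litres + 158,877 litres = 312,835 litres (over)
Week 40–Week 42: 74,718 litres + 158,877 litres + 221,880 litres = 455,475 litres (over)
Week 41–Week 43: 158,877 litres + 221,880 litres + 3,653 litres = 384,410 litres (over)
Week 42–Week 44: 221,880 litres + 3,653 litres + 28,891 litres = 254,424 litres (under)
Week 43–Week 45: 3,653 litres + 28,891 litres + 25,065 litres = 57,609 litres (under)
3 windows exceed the threshold.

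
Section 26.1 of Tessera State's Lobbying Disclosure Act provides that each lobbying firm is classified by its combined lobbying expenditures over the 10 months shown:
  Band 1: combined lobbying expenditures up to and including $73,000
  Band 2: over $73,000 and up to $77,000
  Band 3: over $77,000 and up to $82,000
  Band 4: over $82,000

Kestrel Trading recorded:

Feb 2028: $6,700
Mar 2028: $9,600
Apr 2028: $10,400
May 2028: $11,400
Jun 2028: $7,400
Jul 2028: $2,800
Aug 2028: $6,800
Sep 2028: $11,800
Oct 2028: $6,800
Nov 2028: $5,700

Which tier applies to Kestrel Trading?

Combined lobbying expenditures: $6,700 + $9,600 + $10,400 + $11,400 + $7,400 + $2,800 + $6,800 + $11,800 + $6,800 + $5,700 = $79,400.
$77,000 < $79,400 ≤ $82,000, so Band 3 applies.

Band 3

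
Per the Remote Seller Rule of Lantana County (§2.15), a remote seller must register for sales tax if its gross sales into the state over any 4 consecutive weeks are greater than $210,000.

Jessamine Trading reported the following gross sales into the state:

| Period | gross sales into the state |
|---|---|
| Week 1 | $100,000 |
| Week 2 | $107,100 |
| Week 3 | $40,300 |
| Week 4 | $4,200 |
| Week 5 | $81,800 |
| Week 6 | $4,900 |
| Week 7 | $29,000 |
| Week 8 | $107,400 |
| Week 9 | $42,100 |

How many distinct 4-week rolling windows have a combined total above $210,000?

3

Week 1–Week 4: $100,000 + $107,100 + $40,300 + $4,200 = $251,600 (over)
Week 2–Week 5: $107,100 + $40,300 + $4,200 + $81,800 = $233,400 (over)
Week 3–Week 6: $40,300 + $4,200 + $81,800 + $4,900 = $131,200 (under)
Week 4–Week 7: $4,200 + $81,800 + $4,900 + $29,000 = $119,900 (under)
Week 5–Week 8: $81,800 + $4,900 + $29,000 + $107,400 = $223,100 (over)
Week 6–Week 9: $4,900 + $29,000 + $107,400 + $42,100 = $183,400 (under)
3 windows exceed the threshold.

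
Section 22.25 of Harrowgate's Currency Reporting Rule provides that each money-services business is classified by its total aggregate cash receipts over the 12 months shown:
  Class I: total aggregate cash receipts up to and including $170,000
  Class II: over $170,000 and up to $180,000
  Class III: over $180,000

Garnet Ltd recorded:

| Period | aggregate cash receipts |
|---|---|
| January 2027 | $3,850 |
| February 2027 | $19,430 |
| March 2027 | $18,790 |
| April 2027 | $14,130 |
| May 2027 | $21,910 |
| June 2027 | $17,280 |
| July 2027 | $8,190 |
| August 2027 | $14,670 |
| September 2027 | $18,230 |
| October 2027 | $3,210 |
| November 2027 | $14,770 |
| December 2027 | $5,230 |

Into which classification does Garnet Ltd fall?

Class I

Total aggregate cash receipts: $3,850 + $19,430 + $18,790 + $14,130 + $21,910 + $17,280 + $8,190 + $14,670 + $18,230 + $3,210 + $14,770 + $5,230 = $159,690.
$159,690 ≤ $170,000, so Class I applies.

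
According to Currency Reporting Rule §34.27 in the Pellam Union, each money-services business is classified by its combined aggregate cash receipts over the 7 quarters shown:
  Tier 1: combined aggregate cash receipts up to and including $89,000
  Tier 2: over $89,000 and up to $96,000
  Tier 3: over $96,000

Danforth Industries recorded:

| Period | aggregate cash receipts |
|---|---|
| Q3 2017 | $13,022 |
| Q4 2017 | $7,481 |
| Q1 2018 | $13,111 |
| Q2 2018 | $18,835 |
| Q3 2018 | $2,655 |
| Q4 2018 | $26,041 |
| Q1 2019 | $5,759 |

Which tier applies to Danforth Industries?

Combined aggregate cash receipts: $13,022 + $7,481 + $13,111 + $18,835 + $2,655 + $26,041 + $5,759 = $86,904.
$86,904 ≤ $89,000, so Tier 1 applies.

Tier 1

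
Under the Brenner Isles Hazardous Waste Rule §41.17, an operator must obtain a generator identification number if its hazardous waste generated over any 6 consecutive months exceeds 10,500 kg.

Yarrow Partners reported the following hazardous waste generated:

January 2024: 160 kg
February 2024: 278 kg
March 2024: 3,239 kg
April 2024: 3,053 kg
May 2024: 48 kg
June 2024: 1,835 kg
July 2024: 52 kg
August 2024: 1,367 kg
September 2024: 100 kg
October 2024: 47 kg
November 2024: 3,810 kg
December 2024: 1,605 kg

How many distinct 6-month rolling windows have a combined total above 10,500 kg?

January 2024–June 2024: 160 kg + 278 kg + 3,239 kg + 3,053 kg + 48 kg + 1,835 kg = 8,613 kg (under)
February 2024–July 2024: 278 kg + 3,239 kg + 3,053 kg + 48 kg + 1,835 kg + 52 kg = 8,505 kg (under)
March 2024–August 2024: 3,239 kg + 3,053 kg + 48 kg + 1,835 kg + 52 kg + 1,367 kg = 9,594 kg (under)
April 2024–September 2024: 3,053 kg + 48 kg + 1,835 kg + 52 kg + 1,367 kg + 100 kg = 6,455 kg (under)
May 2024–October 2024: 48 kg + 1,835 kg + 52 kg + 1,367 kg + 100 kg + 47 kg = 3,449 kg (under)
June 2024–November 2024: 1,835 kg + 52 kg + 1,367 kg + 100 kg + 47 kg + 3,810 kg = 7,211 kg (under)
July 2024–December 2024: 52 kg + 1,367 kg + 100 kg + 47 kg + 3,810 kg + 1,605 kg = 6,981 kg (under)
0 windows exceed the threshold.

0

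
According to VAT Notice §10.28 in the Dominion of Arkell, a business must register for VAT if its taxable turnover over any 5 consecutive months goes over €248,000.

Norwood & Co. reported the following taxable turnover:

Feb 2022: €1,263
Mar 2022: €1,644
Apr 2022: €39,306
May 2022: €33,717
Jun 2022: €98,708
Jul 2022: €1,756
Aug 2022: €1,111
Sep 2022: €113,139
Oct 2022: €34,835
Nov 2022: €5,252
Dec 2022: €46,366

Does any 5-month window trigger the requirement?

Yes

Feb 2022–Jun 2022: €1,263 + €1,644 + €39,306 + €33,717 + €98,708 = €174,638 (under)
Mar 2022–Jul 2022: €1,644 + €39,306 + €33,717 + €98,708 + €1,756 = €175,131 (under)
Apr 2022–Aug 2022: €39,306 + €33,717 + €98,708 + €1,756 + €1,111 = €174,598 (under)
May 2022–Sep 2022: €33,717 + €98,708 + €1,756 + €1,111 + €113,139 = €248,431 (over)
Jun 2022–Oct 2022: €98,708 + €1,756 + €1,111 + €113,139 + €34,835 = €249,549 (over)
Jul 2022–Nov 2022: €1,756 + €1,111 + €113,139 + €34,835 + €5,252 = €156,093 (under)
Aug 2022–Dec 2022: €1,111 + €113,139 + €34,835 + €5,252 + €46,366 = €200,703 (under)
At least one window exceeds €248,000.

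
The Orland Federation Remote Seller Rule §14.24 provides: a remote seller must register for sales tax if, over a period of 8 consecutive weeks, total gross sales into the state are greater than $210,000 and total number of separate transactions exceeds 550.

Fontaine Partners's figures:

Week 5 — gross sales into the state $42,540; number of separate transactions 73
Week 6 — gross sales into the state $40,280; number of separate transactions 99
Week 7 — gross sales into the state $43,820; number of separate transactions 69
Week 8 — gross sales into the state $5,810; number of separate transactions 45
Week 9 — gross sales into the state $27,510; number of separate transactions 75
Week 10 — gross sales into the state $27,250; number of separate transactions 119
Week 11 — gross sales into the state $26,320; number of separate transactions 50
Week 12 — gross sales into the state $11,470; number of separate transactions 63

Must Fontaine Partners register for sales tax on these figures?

Yes

Total gross sales into the state: $42,540 + $40,280 + $43,820 + $5,810 + $27,510 + $27,250 + $26,320 + $11,470 = $225,000 (> $210,000).
Total number of separate transactions: 73 + 99 + 69 + 45 + 75 + 119 + 50 + 63 = 593 (> 550).
The test is 'and': both thresholds are exceeded.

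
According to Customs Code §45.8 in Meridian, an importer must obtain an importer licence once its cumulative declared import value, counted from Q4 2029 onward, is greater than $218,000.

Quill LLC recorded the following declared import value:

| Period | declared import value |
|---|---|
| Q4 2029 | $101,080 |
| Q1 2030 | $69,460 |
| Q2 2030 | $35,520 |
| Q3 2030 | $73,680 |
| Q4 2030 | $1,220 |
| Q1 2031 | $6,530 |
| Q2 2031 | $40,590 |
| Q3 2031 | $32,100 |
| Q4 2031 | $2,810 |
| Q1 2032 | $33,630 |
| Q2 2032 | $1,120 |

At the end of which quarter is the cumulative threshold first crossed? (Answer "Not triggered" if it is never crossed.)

Through Q4 2029: $101,080
Through Q1 2030: $170,540
Through Q2 2030: $206,060
Through Q3 2030: $279,740 ← exceeds threshold

Q3 2030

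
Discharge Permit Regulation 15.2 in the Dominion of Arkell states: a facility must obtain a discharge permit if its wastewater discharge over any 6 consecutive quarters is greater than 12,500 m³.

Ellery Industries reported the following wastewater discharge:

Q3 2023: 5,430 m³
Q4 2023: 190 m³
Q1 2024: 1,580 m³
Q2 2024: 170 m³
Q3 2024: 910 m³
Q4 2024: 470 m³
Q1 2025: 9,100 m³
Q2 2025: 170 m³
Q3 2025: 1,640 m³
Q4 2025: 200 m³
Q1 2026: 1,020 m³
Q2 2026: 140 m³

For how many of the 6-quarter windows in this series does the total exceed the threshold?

Q3 2023–Q4 2024: 5,430 m³ + 190 m³ + 1,580 m³ + 170 m³ + 910 m³ + 470 m³ = 8,750 m³ (under)
Q4 2023–Q1 2025: 190 m³ + 1,580 m³ + 170 m³ + 910 m³ + 470 m³ + 9,100 m³ = 12,420 m³ (under)
Q1 2024–Q2 2025: 1,580 m³ + 170 m³ + 910 m³ + 470 m³ + 9,100 m³ + 170 m³ = 12,400 m³ (under)
Q2 2024–Q3 2025: 170 m³ + 910 m³ + 470 m³ + 9,100 m³ + 170 m³ + 1,640 m³ = 12,460 m³ (under)
Q3 2024–Q4 2025: 910 m³ + 470 m³ + 9,100 m³ + 170 m³ + 1,640 m³ + 200 m³ = 12,490 m³ (under)
Q4 2024–Q1 2026: 470 m³ + 9,100 m³ + 170 m³ + 1,640 m³ + 200 m³ + 1,020 m³ = 12,600 m³ (over)
Q1 2025–Q2 2026: 9,100 m³ + 170 m³ + 1,640 m³ + 200 m³ + 1,020 m³ + 140 m³ = 12,270 m³ (under)
1 window exceeds the threshold.

1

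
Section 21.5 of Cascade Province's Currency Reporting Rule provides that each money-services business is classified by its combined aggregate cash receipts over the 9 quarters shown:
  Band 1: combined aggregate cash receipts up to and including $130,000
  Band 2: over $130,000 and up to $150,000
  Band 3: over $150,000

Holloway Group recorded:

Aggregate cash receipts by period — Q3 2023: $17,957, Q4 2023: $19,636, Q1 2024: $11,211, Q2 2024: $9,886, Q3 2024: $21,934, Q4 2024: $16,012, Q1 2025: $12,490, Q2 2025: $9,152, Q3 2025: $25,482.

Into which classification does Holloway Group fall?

Band 2

Combined aggregate cash receipts: $17,957 + $19,636 + $11,211 + $9,886 + $21,934 + $16,012 + $12,490 + $9,152 + $25,482 = $143,760.
$130,000 < $143,760 ≤ $150,000, so Band 2 applies.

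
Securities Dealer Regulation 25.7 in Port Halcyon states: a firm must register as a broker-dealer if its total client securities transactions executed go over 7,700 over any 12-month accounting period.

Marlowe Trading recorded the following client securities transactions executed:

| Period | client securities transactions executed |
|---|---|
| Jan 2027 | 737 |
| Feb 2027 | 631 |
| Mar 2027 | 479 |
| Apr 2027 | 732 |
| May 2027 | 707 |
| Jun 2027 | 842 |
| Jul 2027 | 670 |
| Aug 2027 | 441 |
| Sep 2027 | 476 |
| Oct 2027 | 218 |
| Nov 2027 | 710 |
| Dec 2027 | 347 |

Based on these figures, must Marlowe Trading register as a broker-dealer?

No

Total client securities transactions executed: 737 + 631 + 479 + 732 + 707 + 842 + 670 + 441 + 476 + 218 + 710 + 347 = 6,990.
6,990 ≤ 7,700, so the threshold is not exceeded.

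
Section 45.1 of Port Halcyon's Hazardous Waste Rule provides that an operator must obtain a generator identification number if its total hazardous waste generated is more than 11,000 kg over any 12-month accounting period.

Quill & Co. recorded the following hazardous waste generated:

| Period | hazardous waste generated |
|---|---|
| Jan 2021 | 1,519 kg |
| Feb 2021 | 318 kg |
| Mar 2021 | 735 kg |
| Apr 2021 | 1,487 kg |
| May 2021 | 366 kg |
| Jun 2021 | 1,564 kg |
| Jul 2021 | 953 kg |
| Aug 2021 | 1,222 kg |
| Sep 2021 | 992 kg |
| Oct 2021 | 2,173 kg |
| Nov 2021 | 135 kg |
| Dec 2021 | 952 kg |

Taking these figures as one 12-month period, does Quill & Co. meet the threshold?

Total hazardous waste generated: 1,519 kg + 318 kg + 735 kg + 1,487 kg + 366 kg + 1,564 kg + 953 kg + 1,222 kg + 992 kg + 2,173 kg + 135 kg + 952 kg = 12,416 kg.
12,416 kg > 11,000 kg, so the threshold is exceeded.

Yes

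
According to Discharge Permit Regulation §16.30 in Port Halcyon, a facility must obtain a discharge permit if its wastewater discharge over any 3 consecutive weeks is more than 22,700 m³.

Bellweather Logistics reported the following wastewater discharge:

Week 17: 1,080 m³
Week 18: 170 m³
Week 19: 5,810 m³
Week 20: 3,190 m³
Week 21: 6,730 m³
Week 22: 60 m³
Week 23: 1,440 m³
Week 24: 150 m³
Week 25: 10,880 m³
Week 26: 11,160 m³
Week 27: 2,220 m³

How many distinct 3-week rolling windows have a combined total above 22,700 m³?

1

Week 17–Week 19: 1,080 m³ + 170 m³ + 5,810 m³ = 7,060 m³ (under)
Week 18–Week 20: 170 m³ + 5,810 m³ + 3,190 m³ = 9,170 m³ (under)
Week 19–Week 21: 5,810 m³ + 3,190 m³ + 6,730 m³ = 15,730 m³ (under)
Week 20–Week 22: 3,190 m³ + 6,730 m³ + 60 m³ = 9,980 m³ (under)
Week 21–Week 23: 6,730 m³ + 60 m³ + 1,440 m³ = 8,230 m³ (under)
Week 22–Week 24: 60 m³ + 1,440 m³ + 150 m³ = 1,650 m³ (under)
Week 23–Week 25: 1,440 m³ + 150 m³ + 10,880 m³ = 12,470 m³ (under)
Week 24–Week 26: 150 m³ + 10,880 m³ + 11,160 m³ = 22,190 m³ (under)
Week 25–Week 27: 10,880 m³ + 11,160 m³ + 2,220 m³ = 24,260 m³ (over)
1 window exceeds the threshold.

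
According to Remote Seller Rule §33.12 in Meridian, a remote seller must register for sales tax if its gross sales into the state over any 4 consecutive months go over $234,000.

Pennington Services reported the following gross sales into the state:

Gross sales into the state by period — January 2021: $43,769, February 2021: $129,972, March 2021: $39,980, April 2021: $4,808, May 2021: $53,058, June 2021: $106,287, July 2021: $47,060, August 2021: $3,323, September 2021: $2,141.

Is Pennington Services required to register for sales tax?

January 2021–April 2021: $43,769 + $129,972 + $39,980 + $4,808 = $218,529 (under)
February 2021–May 2021: $129,972 + $39,980 + $4,808 + $53,058 = $227,818 (under)
March 2021–June 2021: $39,980 + $4,808 + $53,058 + $106,287 = $204,133 (under)
April 2021–July 2021: $4,808 + $53,058 + $106,287 + $47,060 = $211,213 (under)
May 2021–August 2021: $53,058 + $106,287 + $47,060 + $3,323 = $209,728 (under)
June 2021–September 2021: $106,287 + $47,060 + $3,323 + $2,141 = $158,811 (under)
No window exceeds $234,000.

No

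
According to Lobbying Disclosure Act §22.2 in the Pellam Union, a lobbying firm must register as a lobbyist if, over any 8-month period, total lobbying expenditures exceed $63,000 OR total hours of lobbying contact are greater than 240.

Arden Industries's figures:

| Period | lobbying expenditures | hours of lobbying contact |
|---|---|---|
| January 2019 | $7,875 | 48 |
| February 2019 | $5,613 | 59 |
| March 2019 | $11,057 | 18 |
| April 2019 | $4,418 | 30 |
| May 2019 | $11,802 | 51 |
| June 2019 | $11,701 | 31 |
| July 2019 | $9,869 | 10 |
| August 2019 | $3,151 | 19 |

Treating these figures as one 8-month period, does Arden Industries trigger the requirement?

Total lobbying expenditures: $7,875 + $5,613 + $11,057 + $4,418 + $11,802 + $11,701 + $9,869 + $3,151 = $65,486 (> $63,000).
Total hours of lobbying contact: 48 + 59 + 18 + 30 + 51 + 31 + 10 + 19 = 266 (> 240).
The test is 'or': at least one threshold is exceeded.

Yes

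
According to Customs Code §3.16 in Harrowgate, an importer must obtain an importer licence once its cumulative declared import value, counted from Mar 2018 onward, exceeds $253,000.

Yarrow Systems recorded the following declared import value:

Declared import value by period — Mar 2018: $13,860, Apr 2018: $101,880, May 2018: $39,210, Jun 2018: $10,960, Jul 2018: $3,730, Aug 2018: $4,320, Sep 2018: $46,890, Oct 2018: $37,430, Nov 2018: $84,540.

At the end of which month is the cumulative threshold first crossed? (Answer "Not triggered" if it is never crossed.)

Oct 2018

Through Mar 2018: $13,860
Through Apr 2018: $115,740
Through May 2018: $154,950
Through Jun 2018: $165,910
Through Jul 2018: $169,640
Through Aug 2018: $173,960
Through Sep 2018: $220,850
Through Oct 2018: $258,280 ← exceeds threshold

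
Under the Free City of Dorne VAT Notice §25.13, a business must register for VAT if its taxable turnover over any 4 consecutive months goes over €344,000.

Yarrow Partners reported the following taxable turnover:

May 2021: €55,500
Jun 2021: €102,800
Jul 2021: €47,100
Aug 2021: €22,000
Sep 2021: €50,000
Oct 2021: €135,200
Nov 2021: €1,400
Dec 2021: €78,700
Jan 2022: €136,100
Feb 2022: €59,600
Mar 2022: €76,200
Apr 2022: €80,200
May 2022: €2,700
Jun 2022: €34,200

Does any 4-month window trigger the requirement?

May 2021–Aug 2021: €55,500 + €102,800 + €47,100 + €22,000 = €227,400 (under)
Jun 2021–Sep 2021: €102,800 + €47,100 + €22,000 + €50,000 = €221,900 (under)
Jul 2021–Oct 2021: €47,100 + €22,000 + €50,000 + €135,200 = €254,300 (under)
Aug 2021–Nov 2021: €22,000 + €50,000 + €135,200 + €1,400 = €208,600 (under)
Sep 2021–Dec 2021: €50,000 + €135,200 + €1,400 + €78,700 = €265,300 (under)
Oct 2021–Jan 2022: €135,200 + €1,400 + €78,700 + €136,100 = €351,400 (over)
Nov 2021–Feb 2022: €1,400 + €78,700 + €136,100 + €59,600 = €275,800 (under)
Dec 2021–Mar 2022: €78,700 + €136,100 + €59,600 + €76,200 = €350,600 (over)
Jan 2022–Apr 2022: €136,100 + €59,600 + €76,200 + €80,200 = €352,100 (over)
Feb 2022–May 2022: €59,600 + €76,200 + €80,200 + €2,700 = €218,700 (under)
Mar 2022–Jun 2022: €76,200 + €80,200 + €2,700 + €34,200 = €193,300 (under)
At least one window exceeds €344,000.

Yes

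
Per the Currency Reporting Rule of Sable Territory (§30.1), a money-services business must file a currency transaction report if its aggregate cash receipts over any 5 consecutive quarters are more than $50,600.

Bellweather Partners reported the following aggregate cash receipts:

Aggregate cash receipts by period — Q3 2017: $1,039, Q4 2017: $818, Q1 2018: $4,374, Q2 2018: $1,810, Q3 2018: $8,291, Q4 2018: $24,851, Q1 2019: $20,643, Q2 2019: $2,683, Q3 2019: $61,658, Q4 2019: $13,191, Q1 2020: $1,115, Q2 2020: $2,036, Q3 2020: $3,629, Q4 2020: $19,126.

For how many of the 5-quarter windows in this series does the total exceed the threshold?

7

Q3 2017–Q3 2018: $1,039 + $818 + $4,374 + $1,810 + $8,291 = $16,332 (under)
Q4 2017–Q4 2018: $818 + $4,374 + $1,810 + $8,291 + $24,851 = $40,144 (under)
Q1 2018–Q1 2019: $4,374 + $1,810 + $8,291 + $24,851 + $20,643 = $59,969 (over)
Q2 2018–Q2 2019: $1,810 + $8,291 + $24,851 + $20,643 + $2,683 = $58,278 (over)
Q3 2018–Q3 2019: $8,291 + $24,851 + $20,643 + $2,683 + $61,658 = $118,126 (over)
Q4 2018–Q4 2019: $24,851 + $20,643 + $2,683 + $61,658 + $13,191 = $123,026 (over)
Q1 2019–Q1 2020: $20,643 + $2,683 + $61,658 + $13,191 + $1,115 = $99,290 (over)
Q2 2019–Q2 2020: $2,683 + $61,658 + $13,191 + $1,115 + $2,036 = $80,683 (over)
Q3 2019–Q3 2020: $61,658 + $13,191 + $1,115 + $2,036 + $3,629 = $81,629 (over)
Q4 2019–Q4 2020: $13,191 + $1,115 + $2,036 + $3,629 + $19,126 = $39,097 (under)
7 windows exceed the threshold.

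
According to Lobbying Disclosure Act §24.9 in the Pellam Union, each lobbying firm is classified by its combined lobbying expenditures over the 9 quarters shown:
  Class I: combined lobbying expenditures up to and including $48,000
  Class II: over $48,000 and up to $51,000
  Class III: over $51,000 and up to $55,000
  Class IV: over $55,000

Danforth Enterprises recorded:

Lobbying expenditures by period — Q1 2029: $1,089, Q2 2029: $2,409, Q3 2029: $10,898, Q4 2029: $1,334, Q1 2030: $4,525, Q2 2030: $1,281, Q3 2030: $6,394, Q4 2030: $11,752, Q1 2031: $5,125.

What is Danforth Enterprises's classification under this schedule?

Class I

Combined lobbying expenditures: $1,089 + $2,409 + $10,898 + $1,334 + $4,525 + $1,281 + $6,394 + $11,752 + $5,125 = $44,807.
$44,807 ≤ $48,000, so Class I applies.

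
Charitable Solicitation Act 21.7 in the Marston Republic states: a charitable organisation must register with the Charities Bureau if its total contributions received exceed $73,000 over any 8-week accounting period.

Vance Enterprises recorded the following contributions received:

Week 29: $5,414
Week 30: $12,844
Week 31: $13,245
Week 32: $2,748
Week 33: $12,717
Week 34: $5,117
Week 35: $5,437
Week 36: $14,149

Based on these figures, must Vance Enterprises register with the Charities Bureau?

Total contributions received: $5,414 + $12,844 + $13,245 + $2,748 + $12,717 + $5,117 + $5,437 + $14,149 = $71,671.
$71,671 ≤ $73,000, so the threshold is not exceeded.

No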